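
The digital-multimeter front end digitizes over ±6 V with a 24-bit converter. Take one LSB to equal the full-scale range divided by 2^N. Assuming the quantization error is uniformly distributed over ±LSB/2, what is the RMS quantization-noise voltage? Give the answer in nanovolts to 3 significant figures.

206 nV

Span: 6 V − (-6 V) = 12 V.
LSB = 12 V / 2^24 = 0.71526 µV.
RMS of a uniform error over width LSB is LSB/√12 = 206 nV.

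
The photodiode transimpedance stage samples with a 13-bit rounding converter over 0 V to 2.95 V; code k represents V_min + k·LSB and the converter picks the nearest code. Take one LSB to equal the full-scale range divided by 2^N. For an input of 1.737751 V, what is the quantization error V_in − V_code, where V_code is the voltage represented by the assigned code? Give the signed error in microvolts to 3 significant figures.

Range is 2.95 V. LSB = 2.95 V / 2^13 ≈ 360.1 µV.
(V_in − V_min)/LSB = (1.737751 − (0)) × 8192/2.95 = 4825.6462 → nearest code k = 4826.
V_code = V_min + k × range/2^13 = 0 + 4826 × 2.95/8192 = 1.737878418 V.
e = 1.737751 − (1.737878418) = −127 µV.

−127 µV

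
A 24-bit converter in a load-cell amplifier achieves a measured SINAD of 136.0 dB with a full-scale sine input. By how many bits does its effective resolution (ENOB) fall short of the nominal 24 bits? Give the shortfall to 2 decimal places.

ENOB = (SINAD − 1.76)/6.02 = (136.0 − 1.76)/6.02 = 22.2990 bits.
24 − 22.2990 = 1.70 bits below nominal.

1.70 bits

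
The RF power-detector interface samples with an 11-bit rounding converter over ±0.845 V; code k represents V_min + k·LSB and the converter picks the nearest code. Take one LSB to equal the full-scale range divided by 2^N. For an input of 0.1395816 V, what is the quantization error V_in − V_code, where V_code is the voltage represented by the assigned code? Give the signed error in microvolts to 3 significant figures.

Span: 0.845 V − (-0.845 V) = 1.69 V. LSB = 1.69 V / 2^11 ≈ 0.8252 mV.
Position in LSBs: (0.1395816 − (-0.845)) × 2048/1.69 = 1193.1498; rounding gives k = 1193.
V_code = V_min + k × range/2^11 = -0.845 + 1193 × 1.69/2048 = 0.1394580078 V.
Error = V_in − V_code = 0.1395816 − (0.1394580078) = +124 µV.

+124 µV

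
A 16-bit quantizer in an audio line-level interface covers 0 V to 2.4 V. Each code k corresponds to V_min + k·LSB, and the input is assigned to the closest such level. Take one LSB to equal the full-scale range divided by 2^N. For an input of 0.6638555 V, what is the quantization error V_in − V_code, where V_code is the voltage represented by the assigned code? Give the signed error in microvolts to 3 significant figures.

Range is 2.4 V. LSB = 2.4 V / 2^16 ≈ 36.62 µV.
Position in LSBs: (0.6638555 − (0)) × 65536/2.4 = 18127.6809; rounding gives k = 18128.
V_code = V_min + k × range/2^16 = 0 + 18128 × 2.4/65536 = 0.66386718750 V.
Error = V_in − V_code = 0.6638555 − (0.66386718750) = −11.7 µV.

−11.7 µV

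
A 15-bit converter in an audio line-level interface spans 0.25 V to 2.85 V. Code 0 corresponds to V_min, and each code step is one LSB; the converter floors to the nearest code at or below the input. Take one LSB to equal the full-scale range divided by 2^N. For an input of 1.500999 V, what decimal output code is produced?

Full-scale range = 2.85 V − (0.25 V) = 2.6 V. LSB = 2.6 V / 2^15 ≈ 79.35 µV.
code = ⌊(V_in − V_min)/LSB⌋ = ⌊(V_in − V_min) × 2^15 / range⌋
     = ⌊(1.500999 − (0.25)) × 32768 / 2.6⌋ = ⌊1.250999 × 32768/2.6⌋
     = ⌊15766.437⌋ = 15766.

15766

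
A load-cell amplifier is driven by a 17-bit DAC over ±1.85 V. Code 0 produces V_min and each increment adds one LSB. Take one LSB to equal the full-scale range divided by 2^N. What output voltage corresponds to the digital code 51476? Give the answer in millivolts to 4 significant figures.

Full-scale range = 1.85 V − (-1.85 V) = 3.7 V. LSB = 3.7 V / 2^17.
V_out = -1.85 + 51476 × (3.7/131072) V
      = -1.85 + 1.45310 = -0.396896 V.

-396.9 mV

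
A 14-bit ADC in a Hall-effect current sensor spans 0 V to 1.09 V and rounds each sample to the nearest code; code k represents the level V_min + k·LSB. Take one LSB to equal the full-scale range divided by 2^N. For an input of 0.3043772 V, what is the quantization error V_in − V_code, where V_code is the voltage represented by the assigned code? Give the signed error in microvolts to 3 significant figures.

V_FS = 1.09 V. LSB = 1.09 V / 2^14 ≈ 66.53 µV.
Position in LSBs: (0.3043772 − (0)) × 16384/1.09 = 4575.1523; rounding gives k = 4575.
Reconstructed level: 0 + 4575 × 1.09/16384 V = 0.30436706543 V.
e = 0.3043772 − (0.30436706543) = +10.1 µV.

+10.1 µV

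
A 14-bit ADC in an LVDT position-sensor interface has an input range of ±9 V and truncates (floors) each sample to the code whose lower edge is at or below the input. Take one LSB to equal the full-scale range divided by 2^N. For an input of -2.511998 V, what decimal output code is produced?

5905

The full-scale span is 9 − (-9) = 18 V. LSB = 18 V / 2^14 ≈ 1.099 mV.
code = ⌊(V_in − V_min)/LSB⌋ = ⌊(V_in − V_min) × 2^14 / range⌋
     = ⌊(-2.511998 − (-9)) × 16384 / 18⌋ = ⌊6.488002 × 16384/18⌋
     = ⌊5905.524⌋ = 5905.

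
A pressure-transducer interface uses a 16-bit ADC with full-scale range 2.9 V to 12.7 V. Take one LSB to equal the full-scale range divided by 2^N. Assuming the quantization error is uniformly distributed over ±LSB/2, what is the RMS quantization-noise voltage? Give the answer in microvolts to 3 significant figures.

Range = 12.7 − (2.9) = 9.8 V.
One LSB is 9.8 V / 65536 = 149.54 µV.
σ_q = LSB/√12 = 149.54 µV/3.4641 = 43.2 µV.

43.2 µV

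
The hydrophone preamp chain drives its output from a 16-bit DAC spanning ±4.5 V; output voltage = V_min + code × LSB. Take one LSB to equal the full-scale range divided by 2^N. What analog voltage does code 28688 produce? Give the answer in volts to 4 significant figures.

-0.5603 V

Range = 4.5 − (-4.5) = 9 V. LSB = 9 V / 2^16.
V_out = -4.5 + 28688 × (9/65536) V
      = -4.5 V + 3.93970 V = -0.560303 V.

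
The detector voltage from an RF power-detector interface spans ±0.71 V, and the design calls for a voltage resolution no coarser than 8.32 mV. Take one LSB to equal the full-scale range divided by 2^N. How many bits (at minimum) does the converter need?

8 bits

The full-scale span is 0.71 − (-0.71) = 1.42 V.
Levels needed ≥ 1.42/8.32 mV = 170.7. 2^8 = 256 suffices, so N_min = 8.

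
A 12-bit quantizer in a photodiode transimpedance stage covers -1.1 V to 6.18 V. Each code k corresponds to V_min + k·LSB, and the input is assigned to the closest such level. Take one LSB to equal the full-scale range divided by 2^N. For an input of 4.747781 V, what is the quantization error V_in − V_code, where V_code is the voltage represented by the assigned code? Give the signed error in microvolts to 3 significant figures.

+320 µV

Span: 6.18 V − (-1.1 V) = 7.28 V. LSB = 7.28 V / 2^12 ≈ 1.777 mV.
Position in LSBs: (4.747781 − (-1.1)) × 4096/7.28 = 3290.1801; rounding gives k = 3290.
Reconstructed level: -1.1 + 3290 × 7.28/4096 V = 4.747460938 V.
V_in − V_code = 4.747781 − (4.747460938) = +320 µV.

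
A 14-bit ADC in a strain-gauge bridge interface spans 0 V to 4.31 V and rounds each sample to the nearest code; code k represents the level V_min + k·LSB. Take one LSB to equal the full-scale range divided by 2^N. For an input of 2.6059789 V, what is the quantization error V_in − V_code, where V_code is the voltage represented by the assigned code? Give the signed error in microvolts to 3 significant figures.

Span = 4.31 V. LSB = 4.31 V / 2^14 ≈ 263.1 µV.
(2.6059789 − (0)) / LSB = 2.6059789 × 16384/4.31 = 9906.3476. Nearest integer: k = 9906.
Reconstructed level: 0 + 9906 × 4.31/16384 V = 2.6058874512 V.
e = 2.6059789 − (2.6058874512) = +91.4 µV.

+91.4 µV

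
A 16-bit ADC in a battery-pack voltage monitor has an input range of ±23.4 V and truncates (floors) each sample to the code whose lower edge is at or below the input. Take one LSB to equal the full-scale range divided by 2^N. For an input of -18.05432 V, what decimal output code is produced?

7485

Range = 23.4 − (-23.4) = 46.8 V. LSB = 46.8 V / 2^16 ≈ 0.7141 mV.
code = ⌊(V_in − V_min)/LSB⌋ = ⌊(V_in − V_min) × 2^16 / range⌋
     = ⌊(-18.05432 − (-23.4)) × 65536 / 46.8⌋ = ⌊5.34568 × 65536/46.8⌋
     = ⌊7485.780⌋ = 7485.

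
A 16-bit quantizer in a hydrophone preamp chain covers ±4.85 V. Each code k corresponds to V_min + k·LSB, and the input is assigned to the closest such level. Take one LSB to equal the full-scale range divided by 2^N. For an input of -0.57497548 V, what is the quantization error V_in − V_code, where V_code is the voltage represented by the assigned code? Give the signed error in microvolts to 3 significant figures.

The full-scale span is 4.85 − (-4.85) = 9.7 V. LSB = 9.7 V / 2^16 ≈ 148.0 µV.
(-0.57497548 − (-4.85)) / LSB = 4.27502452 × 65536/9.7 = 28883.2997. Nearest integer: k = 28883.
V_code = -4.85 + (28883/65536) × 9.7 = -0.57501983643 V.
V_in − V_code = -0.57497548 − (-0.57501983643) = +44.4 µV.

+44.4 µV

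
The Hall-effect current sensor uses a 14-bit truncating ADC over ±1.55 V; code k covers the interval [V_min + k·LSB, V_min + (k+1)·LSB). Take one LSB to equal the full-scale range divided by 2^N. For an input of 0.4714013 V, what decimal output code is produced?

Span: 1.55 V − (-1.55 V) = 3.1 V. LSB = 3.1 V / 2^14 ≈ 189.2 µV.
V_in − V_min = 0.4714013 − (-1.55) = 2.0214013 V.
Divide by LSB: 2.0214013 × 16384/3.1 = 10683.4319.
Truncating gives code 10683.

10683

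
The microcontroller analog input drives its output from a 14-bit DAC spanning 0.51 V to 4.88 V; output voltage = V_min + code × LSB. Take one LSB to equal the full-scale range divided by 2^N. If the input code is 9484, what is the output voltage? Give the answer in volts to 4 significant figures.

Full-scale range = 4.88 V − (0.51 V) = 4.37 V. LSB = 4.37 V / 2^14.
Output = V_min + (9484/16384) × range = 0.51 + 0.578857 × 4.37 V
      = 0.51 + 2.52961 = 3.03961 V.

3.040 V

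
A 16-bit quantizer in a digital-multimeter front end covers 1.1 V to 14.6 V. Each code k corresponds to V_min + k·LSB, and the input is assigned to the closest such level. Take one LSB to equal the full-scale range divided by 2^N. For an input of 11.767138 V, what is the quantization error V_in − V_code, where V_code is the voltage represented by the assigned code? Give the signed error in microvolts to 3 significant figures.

Range = 14.6 − (1.1) = 13.5 V. LSB = 13.5 V / 2^16 ≈ 206.0 µV.
Position in LSBs: (11.767138 − (1.1)) × 65536/13.5 = 51783.8190; rounding gives k = 51784.
V_code = 1.1 + (51784/65536) × 13.5 = 11.767175293 V.
V_in − V_code = 11.767138 − (11.767175293) = −37.3 µV.

−37.3 µV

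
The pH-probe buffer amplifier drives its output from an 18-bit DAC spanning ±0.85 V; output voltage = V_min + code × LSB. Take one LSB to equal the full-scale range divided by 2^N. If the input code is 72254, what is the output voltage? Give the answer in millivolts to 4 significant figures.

-381.4 mV

Span: 0.85 V − (-0.85 V) = 1.7 V. LSB = 1.7 V / 2^18.
V_out = V_min + code × LSB = -0.85 V + 72254 × 1.7 V / 262144
      = -0.85 + 0.468566 = -0.381434 V.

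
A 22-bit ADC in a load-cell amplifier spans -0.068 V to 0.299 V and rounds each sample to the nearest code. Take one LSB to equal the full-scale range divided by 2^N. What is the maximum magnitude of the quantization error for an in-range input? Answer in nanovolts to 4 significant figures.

43.75 nV

Range = 0.299 − (-0.068) = 0.367 V.
Step size = 0.367/4194304 V = 87.4996 nV.
A rounding quantizer has |error| ≤ LSB/2 = 43.75 nV.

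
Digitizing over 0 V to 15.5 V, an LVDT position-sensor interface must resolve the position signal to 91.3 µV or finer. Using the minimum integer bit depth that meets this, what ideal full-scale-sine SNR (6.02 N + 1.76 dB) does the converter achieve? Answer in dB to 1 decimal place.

Full-scale range = 15.5 V.
Levels needed ≥ 15.5/91.3 µV = 169800. 2^18 = 262144 suffices, so N_min = 18.
Ideal SNR at N = 18: 6.02·18 + 1.76 = 110.1 dB.

110.1 dB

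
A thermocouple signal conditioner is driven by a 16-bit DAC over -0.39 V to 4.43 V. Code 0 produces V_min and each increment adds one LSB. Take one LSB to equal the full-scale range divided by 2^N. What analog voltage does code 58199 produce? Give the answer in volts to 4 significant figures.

Span: 4.43 V − (-0.39 V) = 4.82 V. LSB = 4.82 V / 2^16.
Output = V_min + (58199/65536) × range = -0.39 + 0.888046 × 4.82 V
      = -0.39 V + 4.28038 V = 3.89038 V.

3.890 V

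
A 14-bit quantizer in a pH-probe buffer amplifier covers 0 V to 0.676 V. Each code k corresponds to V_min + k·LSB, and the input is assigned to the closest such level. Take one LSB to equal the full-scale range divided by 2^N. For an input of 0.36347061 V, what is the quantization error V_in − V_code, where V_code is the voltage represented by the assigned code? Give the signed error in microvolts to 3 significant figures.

Span = 0.676 V. LSB = 0.676 V / 2^14 ≈ 41.26 µV.
Position in LSBs: (0.36347061 − (0)) × 16384/0.676 = 8809.3232; rounding gives k = 8809.
Reconstructed level: 0 + 8809 × 0.676/16384 V = 0.36345727539 V.
V_in − V_code = 0.36347061 − (0.36345727539) = +13.3 µV.

+13.3 µV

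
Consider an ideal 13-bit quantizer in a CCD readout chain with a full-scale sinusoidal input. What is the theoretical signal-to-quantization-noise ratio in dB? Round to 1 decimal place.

For an ideal N-bit converter with full-scale sine input, SNR = 6.02 N + 1.76 dB. SNR = 6.02 × 13 + 1.76 = 78.26 + 1.76 = 80.02 dB.

80.0 dB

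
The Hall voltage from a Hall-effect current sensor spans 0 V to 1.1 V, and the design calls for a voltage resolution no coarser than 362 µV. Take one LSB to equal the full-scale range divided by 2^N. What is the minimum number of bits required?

Full-scale range = 1.1 V.
Need 2^N ≥ 1.1 V / 362 µV = 3039 → N_min = 12.

12 bits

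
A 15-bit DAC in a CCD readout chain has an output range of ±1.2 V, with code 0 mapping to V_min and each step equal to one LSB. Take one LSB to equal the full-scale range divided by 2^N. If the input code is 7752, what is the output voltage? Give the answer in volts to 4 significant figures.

-0.6322 V

Full-scale range = 1.2 V − (-1.2 V) = 2.4 V. LSB = 2.4 V / 2^15.
V_out = V_min + code × LSB = -1.2 V + 7752 × 2.4 V / 32768
      = -1.2 + 0.567773 = -0.632227 V.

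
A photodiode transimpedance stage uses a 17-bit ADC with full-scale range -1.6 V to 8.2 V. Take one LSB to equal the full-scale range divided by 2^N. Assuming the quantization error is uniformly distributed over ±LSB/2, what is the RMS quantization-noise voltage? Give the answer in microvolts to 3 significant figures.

21.6 µV

The full-scale span is 8.2 − (-1.6) = 9.8 V.
LSB = 9.8 V / 2^17 = 74.768 µV.
RMS of a uniform error over width LSB is LSB/√12 = 21.6 µV.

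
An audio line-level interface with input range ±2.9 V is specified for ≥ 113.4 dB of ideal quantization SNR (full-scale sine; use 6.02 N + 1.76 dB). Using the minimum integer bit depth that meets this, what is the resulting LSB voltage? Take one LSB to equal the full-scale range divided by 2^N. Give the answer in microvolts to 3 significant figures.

Range = 2.9 − (-2.9) = 5.8 V.
Solving 6.02 N ≥ 113.4 − 1.76: N ≥ 18.545. Round up → N = 19.
LSB = 5.8 V ÷ 2^19 = 5.8/524288 V = 11.1 µV.

11.1 µV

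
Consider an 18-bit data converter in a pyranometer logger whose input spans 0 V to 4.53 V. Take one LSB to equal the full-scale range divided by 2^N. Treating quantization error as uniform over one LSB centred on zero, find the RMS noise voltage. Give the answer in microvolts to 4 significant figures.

Full-scale range = 4.53 V.
LSB = 4.53 V / 2^18 = 17.2806 µV.
For a uniform distribution on [−LSB/2, +LSB/2], V_rms = LSB/√12 = 17.2806 µV/3.4641 = 4.988 µV.

4.988 µV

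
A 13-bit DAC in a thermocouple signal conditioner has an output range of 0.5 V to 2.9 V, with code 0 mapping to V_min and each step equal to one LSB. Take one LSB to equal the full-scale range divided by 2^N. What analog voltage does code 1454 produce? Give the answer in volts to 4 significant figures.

0.9260 V

Range = 2.9 − (0.5) = 2.4 V. LSB = 2.4 V / 2^13.
V_out = V_min + code × LSB = 0.5 V + 1454 × 2.4 V / 8192
      = 0.5 V + 0.425977 V = 0.925977 V.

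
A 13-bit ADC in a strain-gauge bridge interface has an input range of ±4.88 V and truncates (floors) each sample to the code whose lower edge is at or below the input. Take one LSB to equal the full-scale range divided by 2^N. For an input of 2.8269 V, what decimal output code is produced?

Range = 4.88 − (-4.88) = 9.76 V. LSB = 9.76 V / 2^13 ≈ 1.191 mV.
(V_in − V_min) × 2^13/range = (2.8269 − (-4.88)) × 8192/9.76 = 6468.742.
Floor → code = 6468.

6468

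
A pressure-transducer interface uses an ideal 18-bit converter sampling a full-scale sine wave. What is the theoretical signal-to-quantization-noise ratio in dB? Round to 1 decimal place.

SNR = 6.02·18 + 1.76 = 110.12 dB.

110.1 dB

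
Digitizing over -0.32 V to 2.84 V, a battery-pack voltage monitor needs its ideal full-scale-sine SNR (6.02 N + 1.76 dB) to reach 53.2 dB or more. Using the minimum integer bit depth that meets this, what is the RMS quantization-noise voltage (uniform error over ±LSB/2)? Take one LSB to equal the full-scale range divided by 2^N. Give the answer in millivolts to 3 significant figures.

1.78 mV

Span: 2.84 V − (-0.32 V) = 3.16 V.
Solving 6.02 N ≥ 53.2 − 1.76: N ≥ 8.545. Round up → N = 9.
LSB = 3.16 V ÷ 2^9 = 3.16/512 V = 6.1719 mV.
RMS noise = LSB/√12 = 1.78 mV.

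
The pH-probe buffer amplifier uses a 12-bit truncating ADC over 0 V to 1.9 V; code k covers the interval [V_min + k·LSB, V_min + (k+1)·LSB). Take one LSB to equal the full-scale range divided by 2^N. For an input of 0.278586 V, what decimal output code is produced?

Span = 1.9 V. LSB = 1.9 V / 2^12 ≈ 463.9 µV.
code = ⌊(V_in − V_min)/LSB⌋ = ⌊(V_in − V_min) × 2^12 / range⌋
     = ⌊(0.278586 − (0)) × 4096 / 1.9⌋ = ⌊0.278586 × 4096/1.9⌋
     = ⌊600.573⌋ = 600.

600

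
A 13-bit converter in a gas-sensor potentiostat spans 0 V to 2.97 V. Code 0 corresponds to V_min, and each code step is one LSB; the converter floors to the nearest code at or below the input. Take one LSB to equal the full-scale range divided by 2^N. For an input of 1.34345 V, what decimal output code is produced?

3705

Full-scale range = 2.97 V. LSB = 2.97 V / 2^13 ≈ 362.5 µV.
code = ⌊(V_in − V_min)/LSB⌋ = ⌊(V_in − V_min) × 2^13 / range⌋
     = ⌊(1.34345 − (0)) × 8192 / 2.97⌋ = ⌊1.34345 × 8192/2.97⌋
     = ⌊3705.570⌋ = 3705.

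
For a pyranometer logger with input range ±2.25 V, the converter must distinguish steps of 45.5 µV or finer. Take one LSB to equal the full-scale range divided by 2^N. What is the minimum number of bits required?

17 bits

The full-scale span is 2.25 − (-2.25) = 4.5 V.
Levels needed ≥ 4.5/45.5 µV = 98900. 2^17 = 131072 suffices, so N_min = 17.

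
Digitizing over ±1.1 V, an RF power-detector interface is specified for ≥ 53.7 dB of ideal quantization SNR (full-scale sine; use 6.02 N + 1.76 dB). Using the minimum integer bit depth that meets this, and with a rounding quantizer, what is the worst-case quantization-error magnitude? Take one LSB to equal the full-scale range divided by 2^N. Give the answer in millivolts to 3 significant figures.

2.15 mV

The full-scale span is 1.1 − (-1.1) = 2.2 V.
6.02 N + 1.76 ≥ 53.7 gives N ≥ 8.628, so the minimum integer is 9.
One LSB is 2.2 V / 512 = 4.2969 mV.
Max error for round-to-nearest is LSB/2 = 2.15 mV.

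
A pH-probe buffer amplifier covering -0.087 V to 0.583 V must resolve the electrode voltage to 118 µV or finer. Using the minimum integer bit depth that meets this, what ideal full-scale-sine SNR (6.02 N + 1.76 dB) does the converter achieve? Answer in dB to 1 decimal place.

Full-scale range = 0.583 V − (-0.087 V) = 0.67 V.
0.67 V / 118 µV = 5678. Since 2^12 = 4096 and 2^13 = 8192, N = 13.
SNR = 6.02 × 13 + 1.76 = 80.02 dB.

80.0 dB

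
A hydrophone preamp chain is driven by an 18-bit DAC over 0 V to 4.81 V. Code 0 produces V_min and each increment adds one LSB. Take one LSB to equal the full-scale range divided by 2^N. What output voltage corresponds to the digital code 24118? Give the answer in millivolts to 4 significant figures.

442.5 mV

Range is 4.81 V. LSB = 4.81 V / 2^18.
V_out = V_min + code × LSB = 0 V + 24118 × 4.81 V / 262144
      = 0 + 0.442534 = 0.442534 V.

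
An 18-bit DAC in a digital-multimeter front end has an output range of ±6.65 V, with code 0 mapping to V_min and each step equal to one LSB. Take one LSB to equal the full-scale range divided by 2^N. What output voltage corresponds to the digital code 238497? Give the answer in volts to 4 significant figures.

Full-scale range = 6.65 V − (-6.65 V) = 13.3 V. LSB = 13.3 V / 2^18.
V_out = V_min + code × LSB = -6.65 V + 238497 × 13.3 V / 262144
      = -6.65 V + 12.1003 V = 5.45026 V.

5.450 V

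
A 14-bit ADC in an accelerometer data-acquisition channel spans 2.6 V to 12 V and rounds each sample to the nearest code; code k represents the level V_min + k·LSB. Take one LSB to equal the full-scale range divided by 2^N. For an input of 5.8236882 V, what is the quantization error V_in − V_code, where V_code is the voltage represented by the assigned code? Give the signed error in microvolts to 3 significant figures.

Full-scale range = 12 V − (2.6 V) = 9.4 V. LSB = 9.4 V / 2^14 ≈ 0.5737 mV.
Position in LSBs: (5.8236882 − (2.6)) × 16384/9.4 = 5618.8199; rounding gives k = 5619.
Reconstructed level: 2.6 + 5619 × 9.4/16384 V = 5.8237915039 V.
e = 5.8236882 − (5.8237915039) = −103 µV.

−103 µV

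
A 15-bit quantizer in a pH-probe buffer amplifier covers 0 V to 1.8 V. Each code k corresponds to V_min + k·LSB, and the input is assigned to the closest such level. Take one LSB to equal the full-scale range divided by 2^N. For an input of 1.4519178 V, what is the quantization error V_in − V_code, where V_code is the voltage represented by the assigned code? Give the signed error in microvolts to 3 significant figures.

Range is 1.8 V. LSB = 1.8 V / 2^15 ≈ 54.93 µV.
(V_in − V_min)/LSB = (1.4519178 − (0)) × 32768/1.8 = 26431.3569 → nearest code k = 26431.
V_code = 0 + (26431/32768) × 1.8 = 1.4518981934 V.
Error = V_in − V_code = 1.4519178 − (1.4518981934) = +19.6 µV.

+19.6 µV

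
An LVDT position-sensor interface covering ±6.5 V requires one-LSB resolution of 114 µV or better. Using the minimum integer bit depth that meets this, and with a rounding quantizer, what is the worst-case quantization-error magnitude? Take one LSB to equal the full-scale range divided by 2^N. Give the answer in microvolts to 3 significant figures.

The full-scale span is 6.5 − (-6.5) = 13 V.
Need 2^N ≥ 13 V / 114 µV = 114000 → N_min = 17.
One LSB is 13 V / 131072 = 99.182 µV.
Half an LSB is 49.6 µV.

49.6 µV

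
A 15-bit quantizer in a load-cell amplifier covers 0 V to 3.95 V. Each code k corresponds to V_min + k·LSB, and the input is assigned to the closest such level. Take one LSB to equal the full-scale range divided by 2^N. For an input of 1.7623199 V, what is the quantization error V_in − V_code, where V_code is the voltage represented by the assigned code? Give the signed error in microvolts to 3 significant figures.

Range is 3.95 V. LSB = 3.95 V / 2^15 ≈ 120.5 µV.
(V_in − V_min)/LSB = (1.7623199 − (0)) × 32768/3.95 = 14619.6705 → nearest code k = 14620.
V_code = 0 + (14620/32768) × 3.95 = 1.7623596191 V.
e = 1.7623199 − (1.7623596191) = −39.7 µV.

−39.7 µV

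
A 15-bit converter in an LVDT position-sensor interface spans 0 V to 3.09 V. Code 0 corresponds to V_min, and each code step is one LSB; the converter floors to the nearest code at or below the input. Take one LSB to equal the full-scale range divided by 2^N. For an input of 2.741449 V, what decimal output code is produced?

29071

Full-scale range = 3.09 V. LSB = 3.09 V / 2^15 ≈ 94.30 µV.
(V_in − V_min) × 2^15/range = (2.741449 − (0)) × 32768/3.09 = 29071.780.
Floor → code = 29071.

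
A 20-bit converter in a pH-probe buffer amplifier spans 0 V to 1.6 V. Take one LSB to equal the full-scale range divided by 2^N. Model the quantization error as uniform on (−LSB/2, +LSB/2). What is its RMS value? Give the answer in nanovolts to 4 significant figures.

440.5 nV

Full-scale range = 1.6 V.
LSB = 1.6 V / 2^20 = 1.52588 µV.
σ_q = LSB/√12 = 1.52588 µV/3.4641 = 440.5 nV.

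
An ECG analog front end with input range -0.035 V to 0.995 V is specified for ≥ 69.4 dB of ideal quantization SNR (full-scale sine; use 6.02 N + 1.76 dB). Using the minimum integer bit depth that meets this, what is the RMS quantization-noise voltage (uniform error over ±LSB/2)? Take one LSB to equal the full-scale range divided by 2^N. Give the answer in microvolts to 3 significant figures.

Span: 0.995 V − (-0.035 V) = 1.03 V.
Solving 6.02 N ≥ 69.4 − 1.76: N ≥ 11.236. Round up → N = 12.
One LSB is 1.03 V / 4096 = 251.46 µV.
RMS noise = LSB/√12 = 72.6 µV.

72.6 µV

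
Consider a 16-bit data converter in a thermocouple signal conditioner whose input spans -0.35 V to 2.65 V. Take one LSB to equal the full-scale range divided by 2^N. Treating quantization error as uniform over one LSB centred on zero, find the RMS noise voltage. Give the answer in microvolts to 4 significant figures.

The full-scale span is 2.65 − (-0.35) = 3 V.
LSB = 3 V / 2^16 = 45.7764 µV.
RMS of a uniform error over width LSB is LSB/√12 = 13.21 µV.

13.21 µV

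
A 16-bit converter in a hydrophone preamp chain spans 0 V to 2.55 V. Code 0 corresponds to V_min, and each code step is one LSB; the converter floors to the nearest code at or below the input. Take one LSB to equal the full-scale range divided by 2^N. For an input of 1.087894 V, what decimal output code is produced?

27959

V_FS = 2.55 V. LSB = 2.55 V / 2^16 ≈ 38.91 µV.
code = ⌊(V_in − V_min)/LSB⌋ = ⌊(V_in − V_min) × 2^16 / range⌋
     = ⌊(1.087894 − (0)) × 65536 / 2.55⌋ = ⌊1.087894 × 65536/2.55⌋
     = ⌊27959.302⌋ = 27959.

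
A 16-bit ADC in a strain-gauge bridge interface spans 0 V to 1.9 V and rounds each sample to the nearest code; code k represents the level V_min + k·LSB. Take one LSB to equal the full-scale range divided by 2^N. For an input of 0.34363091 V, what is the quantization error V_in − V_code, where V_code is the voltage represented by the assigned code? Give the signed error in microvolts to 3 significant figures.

−7.70 µV

Span = 1.9 V. LSB = 1.9 V / 2^16 ≈ 28.99 µV.
Position in LSBs: (0.34363091 − (0)) × 65536/1.9 = 11852.7344; rounding gives k = 11853.
Reconstructed level: 0 + 11853 × 1.9/65536 V = 0.34363861084 V.
V_in − V_code = 0.34363091 − (0.34363861084) = −7.70 µV.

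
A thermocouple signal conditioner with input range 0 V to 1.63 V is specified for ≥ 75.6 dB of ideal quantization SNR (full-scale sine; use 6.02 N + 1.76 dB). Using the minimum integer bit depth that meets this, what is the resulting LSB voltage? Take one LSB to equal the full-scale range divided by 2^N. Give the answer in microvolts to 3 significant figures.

199 µV

Range is 1.63 V.
Required N = ⌈(75.6 − 1.76)/6.02⌉ = ⌈12.266⌉ = 13.
LSB = 1.63 V / 2^13 = 199 µV.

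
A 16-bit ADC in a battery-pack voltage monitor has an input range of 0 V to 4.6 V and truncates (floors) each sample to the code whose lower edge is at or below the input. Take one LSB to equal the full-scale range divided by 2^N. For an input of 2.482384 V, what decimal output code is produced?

35366

Range is 4.6 V. LSB = 4.6 V / 2^16 ≈ 70.19 µV.
(V_in − V_min) × 2^16/range = (2.482384 − (0)) × 65536/4.6 = 35366.417.
Floor → code = 35366.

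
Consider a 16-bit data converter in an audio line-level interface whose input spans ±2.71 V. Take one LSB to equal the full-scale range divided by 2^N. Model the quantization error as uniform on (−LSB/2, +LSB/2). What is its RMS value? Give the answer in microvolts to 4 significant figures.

23.87 µV

Full-scale range = 2.71 V − (-2.71 V) = 5.42 V.
LSB = 5.42 V / 2^16 = 82.7026 µV.
V_rms = LSB/√12 = 82.7026 µV / √12 = 23.87 µV.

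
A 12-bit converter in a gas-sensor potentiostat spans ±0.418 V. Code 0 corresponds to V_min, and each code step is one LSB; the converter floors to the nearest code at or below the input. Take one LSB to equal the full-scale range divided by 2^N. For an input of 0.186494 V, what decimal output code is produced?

Full-scale range = 0.418 V − (-0.418 V) = 0.836 V. LSB = 0.836 V / 2^12 ≈ 204.1 µV.
V_in − V_min = 0.186494 − (-0.418) = 0.604494 V.
Divide by LSB: 0.604494 × 4096/0.836 = 2961.7314.
Truncating gives code 2961.

2961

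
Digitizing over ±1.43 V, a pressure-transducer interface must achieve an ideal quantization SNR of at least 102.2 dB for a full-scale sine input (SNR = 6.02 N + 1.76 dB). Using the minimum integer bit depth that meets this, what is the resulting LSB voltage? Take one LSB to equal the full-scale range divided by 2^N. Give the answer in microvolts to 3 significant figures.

The full-scale span is 1.43 − (-1.43) = 2.86 V.
Solving 6.02 N ≥ 102.2 − 1.76: N ≥ 16.684. Round up → N = 17.
Step size = 2.86/131072 V = 21.8 µV.

21.8 µV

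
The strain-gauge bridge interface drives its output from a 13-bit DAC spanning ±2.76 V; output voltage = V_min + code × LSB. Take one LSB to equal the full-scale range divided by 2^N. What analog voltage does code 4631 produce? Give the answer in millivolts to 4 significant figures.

Range = 2.76 − (-2.76) = 5.52 V. LSB = 5.52 V / 2^13.
V_out = V_min + code × LSB = -2.76 V + 4631 × 5.52 V / 8192
      = -2.76 V + 3.12050 V = 0.360498 V.

360.5 mV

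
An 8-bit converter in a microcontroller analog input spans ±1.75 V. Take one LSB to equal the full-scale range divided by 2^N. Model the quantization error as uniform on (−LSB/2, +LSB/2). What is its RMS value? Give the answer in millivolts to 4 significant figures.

3.947 mV

The full-scale span is 1.75 − (-1.75) = 3.5 V.
LSB = 3.5 V / 2^8 = 13.6719 mV.
V_rms = LSB/√12 = 13.6719 mV / √12 = 3.947 mV.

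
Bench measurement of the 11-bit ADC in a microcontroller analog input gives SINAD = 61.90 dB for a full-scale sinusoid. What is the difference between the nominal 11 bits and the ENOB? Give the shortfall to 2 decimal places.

Effective bits = (61.90 − 1.76)/6.02 = 9.9900.
11 − 9.9900 = 1.01 bits below nominal.

1.01 bits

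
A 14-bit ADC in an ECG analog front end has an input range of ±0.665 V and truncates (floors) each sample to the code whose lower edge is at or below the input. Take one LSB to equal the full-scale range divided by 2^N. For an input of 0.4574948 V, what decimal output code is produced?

13827

Range = 0.665 − (-0.665) = 1.33 V. LSB = 1.33 V / 2^14 ≈ 81.18 µV.
(V_in − V_min) × 2^14/range = (0.4574948 − (-0.665)) × 16384/1.33 = 13827.786.
Floor → code = 13827.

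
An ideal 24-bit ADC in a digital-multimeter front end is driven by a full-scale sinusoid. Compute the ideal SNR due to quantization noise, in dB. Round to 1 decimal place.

For an ideal N-bit converter with full-scale sine input, SNR = 6.02 N + 1.76 dB. SNR = 6.02 × 24 + 1.76 = 144.48 + 1.76 = 146.24 dB.

146.2 dB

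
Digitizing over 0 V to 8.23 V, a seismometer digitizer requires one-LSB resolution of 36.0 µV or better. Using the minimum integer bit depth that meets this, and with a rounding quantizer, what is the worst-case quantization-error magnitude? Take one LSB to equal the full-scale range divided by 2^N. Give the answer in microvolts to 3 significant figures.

Span = 8.23 V.
Levels needed ≥ 8.23/36.0 µV = 228600. 2^18 = 262144 suffices, so N_min = 18.
Step size = 8.23/262144 V = 31.395 µV.
Half an LSB is 15.7 µV.

15.7 µV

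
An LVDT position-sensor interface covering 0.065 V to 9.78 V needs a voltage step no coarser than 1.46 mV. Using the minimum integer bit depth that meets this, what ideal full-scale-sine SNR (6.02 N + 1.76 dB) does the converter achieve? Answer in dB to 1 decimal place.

80.0 dB

Range = 9.78 − (0.065) = 9.715 V.
Need 2^N ≥ 9.715 V / 1.46 mV = 6654 → N_min = 13.
SNR = 6.02 × 13 + 1.76 = 80.02 dB.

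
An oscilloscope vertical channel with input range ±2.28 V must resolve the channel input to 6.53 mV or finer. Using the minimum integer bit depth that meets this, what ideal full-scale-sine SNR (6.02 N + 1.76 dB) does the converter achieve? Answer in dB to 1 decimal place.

62.0 dB

Span: 2.28 V − (-2.28 V) = 4.56 V.
4.56 V / 6.53 mV = 698.3. Since 2^9 = 512 and 2^10 = 1024, N = 10.
Ideal SNR at N = 10: 6.02·10 + 1.76 = 62.0 dB.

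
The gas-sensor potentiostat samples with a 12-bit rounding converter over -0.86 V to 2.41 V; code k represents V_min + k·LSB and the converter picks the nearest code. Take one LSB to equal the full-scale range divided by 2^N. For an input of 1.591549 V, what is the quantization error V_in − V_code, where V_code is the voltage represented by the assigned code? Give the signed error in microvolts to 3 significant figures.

−153 µV

Full-scale range = 2.41 V − (-0.86 V) = 3.27 V. LSB = 3.27 V / 2^12 ≈ 0.7983 mV.
Position in LSBs: (1.591549 − (-0.86)) × 4096/3.27 = 3070.8088; rounding gives k = 3071.
Reconstructed level: -0.86 + 3071 × 3.27/4096 V = 1.591701660 V.
e = 1.591549 − (1.591701660) = −153 µV.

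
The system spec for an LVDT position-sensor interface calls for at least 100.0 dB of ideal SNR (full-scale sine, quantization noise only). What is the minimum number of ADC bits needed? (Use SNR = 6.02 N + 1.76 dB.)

17 bits

Solving 6.02 N ≥ 100.0 − 1.76: N ≥ 16.319. Round up → N = 17.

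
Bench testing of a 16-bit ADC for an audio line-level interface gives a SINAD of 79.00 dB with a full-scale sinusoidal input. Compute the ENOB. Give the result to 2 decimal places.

12.83 bits

ENOB = (SINAD − 1.76) / 6.02 = (79.00 − 1.76) / 6.02 = 77.24 / 6.02 = 12.8306.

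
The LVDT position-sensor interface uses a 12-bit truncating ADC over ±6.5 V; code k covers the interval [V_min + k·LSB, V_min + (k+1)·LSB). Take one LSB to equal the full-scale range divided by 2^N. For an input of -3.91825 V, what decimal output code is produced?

The full-scale span is 6.5 − (-6.5) = 13 V. LSB = 13 V / 2^12 ≈ 3.174 mV.
code = ⌊(V_in − V_min)/LSB⌋ = ⌊(V_in − V_min) × 2^12 / range⌋
     = ⌊(-3.91825 − (-6.5)) × 4096 / 13⌋ = ⌊2.58175 × 4096/13⌋
     = ⌊813.450⌋ = 813.

813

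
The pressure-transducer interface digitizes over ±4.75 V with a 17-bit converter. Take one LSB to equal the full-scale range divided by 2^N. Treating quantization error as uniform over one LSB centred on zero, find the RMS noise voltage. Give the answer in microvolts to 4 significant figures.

20.92 µV

The full-scale span is 4.75 − (-4.75) = 9.5 V.
LSB = 9.5 V ÷ 2^17 = 9.5/131072 V = 72.4792 µV.
RMS of a uniform error over width LSB is LSB/√12 = 20.92 µV.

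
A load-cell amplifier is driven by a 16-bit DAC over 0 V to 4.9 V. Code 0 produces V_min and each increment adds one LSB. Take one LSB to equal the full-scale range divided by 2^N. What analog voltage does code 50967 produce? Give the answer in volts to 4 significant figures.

3.811 V

Span = 4.9 V. LSB = 4.9 V / 2^16.
V_out = V_min + code × LSB = 0 V + 50967 × 4.9 V / 65536
      = 0 V + 3.81070 V = 3.81070 V.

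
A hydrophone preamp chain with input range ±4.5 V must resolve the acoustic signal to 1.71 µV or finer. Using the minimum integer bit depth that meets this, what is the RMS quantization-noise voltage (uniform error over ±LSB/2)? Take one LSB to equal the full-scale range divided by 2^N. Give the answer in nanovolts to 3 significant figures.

Span: 4.5 V − (-4.5 V) = 9 V.
Required number of levels: 9/1.71 µV = 5.2632e6; smallest N with 2^N ≥ that is 23.
LSB = 9 V / 2^23 = 1.0729 µV.
RMS noise = LSB/√12 = 310 nV.

310 nV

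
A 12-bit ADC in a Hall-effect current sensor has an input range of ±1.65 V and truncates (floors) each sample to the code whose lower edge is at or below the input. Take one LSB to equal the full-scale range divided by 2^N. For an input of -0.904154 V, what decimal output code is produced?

925

Span: 1.65 V − (-1.65 V) = 3.3 V. LSB = 3.3 V / 2^12 ≈ 0.8057 mV.
V_in − V_min = -0.904154 − (-1.65) = 0.745846 V.
Divide by LSB: 0.745846 × 4096/3.3 = 925.7531.
Truncating gives code 925.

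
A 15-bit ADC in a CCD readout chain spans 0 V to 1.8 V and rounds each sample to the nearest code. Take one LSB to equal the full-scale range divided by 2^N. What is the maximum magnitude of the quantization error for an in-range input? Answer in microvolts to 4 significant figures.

Span = 1.8 V.
LSB = 1.8 V / 2^15 = 54.9316 µV.
A rounding quantizer has |error| ≤ LSB/2 = 27.47 µV.

27.47 µV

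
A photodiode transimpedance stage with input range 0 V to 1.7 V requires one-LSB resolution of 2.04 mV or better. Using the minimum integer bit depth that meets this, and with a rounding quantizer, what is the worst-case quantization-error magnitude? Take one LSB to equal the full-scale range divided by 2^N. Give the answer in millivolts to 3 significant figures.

0.830 mV

V_FS = 1.7 V.
Levels needed ≥ 1.7/2.04 mV = 833.3. 2^10 = 1024 suffices, so N_min = 10.
LSB = 1.7 V / 2^10 = 1.6602 mV.
|e|_max = LSB/2 = 0.830 mV.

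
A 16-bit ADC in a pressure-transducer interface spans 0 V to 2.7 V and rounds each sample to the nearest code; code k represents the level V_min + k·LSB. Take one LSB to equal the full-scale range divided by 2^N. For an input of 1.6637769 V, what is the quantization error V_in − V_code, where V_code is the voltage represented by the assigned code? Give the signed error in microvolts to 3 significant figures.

+7.37 µV

Full-scale range = 2.7 V. LSB = 2.7 V / 2^16 ≈ 41.20 µV.
(V_in − V_min)/LSB = (1.6637769 − (0)) × 65536/2.7 = 40384.1789 → nearest code k = 40384.
Reconstructed level: 0 + 40384 × 2.7/65536 V = 1.6637695313 V.
Error = V_in − V_code = 1.6637769 − (1.6637695313) = +7.37 µV.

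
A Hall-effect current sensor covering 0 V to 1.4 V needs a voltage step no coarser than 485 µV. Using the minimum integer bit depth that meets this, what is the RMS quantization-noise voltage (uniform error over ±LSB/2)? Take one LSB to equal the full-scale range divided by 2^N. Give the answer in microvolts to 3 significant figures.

98.7 µV

Range is 1.4 V.
Need 2^N ≥ 1.4 V / 485 µV = 2887 → N_min = 12.
LSB = 1.4 V ÷ 2^12 = 1.4/4096 V = 341.80 µV.
σ_q = LSB/√12 = 341.80 µV/3.4641 = 98.7 µV.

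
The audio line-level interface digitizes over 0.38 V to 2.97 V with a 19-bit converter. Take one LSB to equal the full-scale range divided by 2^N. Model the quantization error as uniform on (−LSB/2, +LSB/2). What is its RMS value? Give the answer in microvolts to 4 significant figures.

Range = 2.97 − (0.38) = 2.59 V.
LSB = 2.59 V / 2^19 = 4.94003 µV.
RMS of a uniform error over width LSB is LSB/√12 = 1.426 µV.

1.426 µV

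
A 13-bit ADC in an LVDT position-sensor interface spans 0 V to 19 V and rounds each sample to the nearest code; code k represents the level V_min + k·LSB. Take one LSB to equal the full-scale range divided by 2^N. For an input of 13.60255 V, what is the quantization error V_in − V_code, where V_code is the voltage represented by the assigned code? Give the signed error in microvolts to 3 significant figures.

−355 µV

Span = 19 V. LSB = 19 V / 2^13 ≈ 2.319 mV.
(V_in − V_min)/LSB = (13.60255 − (0)) × 8192/19 = 5864.8468 → nearest code k = 5865.
V_code = 0 + (5865/8192) × 19 = 13.60290527 V.
V_in − V_code = 13.60255 − (13.60290527) = −355 µV.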